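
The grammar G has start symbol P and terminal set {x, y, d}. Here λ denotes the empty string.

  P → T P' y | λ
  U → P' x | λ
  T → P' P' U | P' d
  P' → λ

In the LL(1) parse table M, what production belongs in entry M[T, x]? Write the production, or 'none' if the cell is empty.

FIRST(P') = {λ}
FIRST(U) = {λ, x}  (via P' x)
FIRST(T) = {λ, d, x}  (via P' P' U, P' d)
FIRST(P) = {λ, d, x, y}  (via T P' y)
FOLLOW(P) includes $ since P is the start symbol.
FOLLOW(T): in P→T P' y, T is followed by P' y with FIRST {y}. Thus FOLLOW(T) = {y}.
For T → P' P' U: FIRST(P' P' U) = {λ, x}, so it goes in M[T, t] for t ∈ {x}; since λ ∈ FIRST, also for every t ∈ FOLLOW(T) = {y}.
For T → P' d: FIRST(P' d) = {d}, so it goes in M[T, t] for t ∈ {d}.

T → P' P' U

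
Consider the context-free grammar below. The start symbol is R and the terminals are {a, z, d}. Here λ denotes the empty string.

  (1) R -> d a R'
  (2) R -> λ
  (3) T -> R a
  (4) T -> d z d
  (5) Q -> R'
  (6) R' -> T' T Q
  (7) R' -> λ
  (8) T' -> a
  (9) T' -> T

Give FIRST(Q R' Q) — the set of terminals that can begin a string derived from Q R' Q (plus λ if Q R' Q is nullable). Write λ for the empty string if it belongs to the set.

{λ, a, d}

FIRST(R): from R->d a R' we get {d}; from R->λ we get {λ}. So FIRST(R) = {λ, d}.
FIRST(T): from T->R a we get {a, d}; from T->d z d we get {d}. So FIRST(T) = {a, d}.
FIRST(T'): from T'->a we get {a}; from T'->T we get {a, d}. So FIRST(T') = {a, d}.
FIRST(R'): from R'->T' T Q we get {a, d}; from R'->λ we get {λ}. So FIRST(R') = {λ, a, d}.
FIRST(Q): from Q->R' we get {λ, a, d}. So FIRST(Q) = {λ, a, d}.
FIRST(Q R' Q): take FIRST of each symbol in turn, carrying on past any symbol whose FIRST contains λ; result {λ, a, d}.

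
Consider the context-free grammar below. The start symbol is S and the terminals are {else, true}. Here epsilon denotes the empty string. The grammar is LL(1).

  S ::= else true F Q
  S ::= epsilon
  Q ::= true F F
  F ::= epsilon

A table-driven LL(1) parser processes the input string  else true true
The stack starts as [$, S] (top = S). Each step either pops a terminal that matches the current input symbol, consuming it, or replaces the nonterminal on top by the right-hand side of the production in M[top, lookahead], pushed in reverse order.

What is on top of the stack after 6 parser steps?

F

step 1: stack=$ S  input=else true true $  — expand S ::= else true F Q
step 2: stack=$ Q F true else  input=else true true $  — match else
step 3: stack=$ Q F true  input=true true $  — match true
step 4: stack=$ Q F  input=true $  — expand F ::= epsilon
step 5: stack=$ Q  input=true $  — expand Q ::= true F F
step 6: stack=$ F F true  input=true $  — match true
Stack after step 6: $ F F (top = F).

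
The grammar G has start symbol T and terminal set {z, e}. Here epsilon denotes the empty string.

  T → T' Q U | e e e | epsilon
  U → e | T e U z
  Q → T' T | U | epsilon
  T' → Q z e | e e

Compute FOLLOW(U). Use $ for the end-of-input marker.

{$, e, z}

FIRST(T) = {epsilon, e, z}  (via T' Q U)
FIRST(U) = {e, z}  (via T e U z)
FIRST(Q) = {epsilon, e, z}  (via T' T, U)
FIRST(T') = {e, z}  (via Q z e)
FOLLOW(T) includes $ since T is the start symbol.
FOLLOW(Q): in T→T' Q U, Q is followed by U with FIRST {e, z}; in T'→Q z e, Q is followed by z e with FIRST {z}. Thus FOLLOW(Q) = {e, z}.
FOLLOW(T): in U→T e U z, T is followed by e U z with FIRST {e}; in Q→T' T, the suffix after T is empty, so FOLLOW(T) ⊇ FOLLOW(Q) = {e, z}. Thus FOLLOW(T) = {$, e, z}.
FOLLOW(U): in T→T' Q U, the suffix after U is empty, so FOLLOW(U) ⊇ FOLLOW(T) = {$, e, z}; in U→T e U z, U is followed by z with FIRST {z}; in Q→U, the suffix after U is empty, so FOLLOW(U) ⊇ FOLLOW(Q) = {e, z}. Thus FOLLOW(U) = {$, e, z}.
FOLLOW(T'): in T→T' Q U, T' is followed by Q U with FIRST {e, z}; in Q→T' T, T' is followed by T with FIRST {epsilon, e, z}; in Q→T' T, the suffix after T' is nullable, so FOLLOW(T') ⊇ FOLLOW(Q) = {e, z}. Thus FOLLOW(T') = {e, z}.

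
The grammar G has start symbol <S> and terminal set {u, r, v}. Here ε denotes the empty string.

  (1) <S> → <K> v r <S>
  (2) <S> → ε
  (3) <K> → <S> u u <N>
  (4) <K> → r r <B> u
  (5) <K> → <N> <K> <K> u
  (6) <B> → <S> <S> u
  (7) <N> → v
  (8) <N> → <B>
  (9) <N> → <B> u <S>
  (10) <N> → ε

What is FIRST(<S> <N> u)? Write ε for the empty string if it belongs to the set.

{r, u, v}

FIRST(<S>) = {ε, r, u, v}  (via <K> v r <S>)
FIRST(<B>) = {r, u, v}  (via <S> <S> u)
FIRST(<N>) = {ε, r, u, v}  (via <B>, <B> u <S>)
FIRST(<K>) = {r, u, v}  (via <S> u u <N>, <N> <K> <K> u)
FIRST(<S> <N> u): take FIRST of each symbol in turn, carrying on past any symbol whose FIRST contains ε; result {r, u, v}.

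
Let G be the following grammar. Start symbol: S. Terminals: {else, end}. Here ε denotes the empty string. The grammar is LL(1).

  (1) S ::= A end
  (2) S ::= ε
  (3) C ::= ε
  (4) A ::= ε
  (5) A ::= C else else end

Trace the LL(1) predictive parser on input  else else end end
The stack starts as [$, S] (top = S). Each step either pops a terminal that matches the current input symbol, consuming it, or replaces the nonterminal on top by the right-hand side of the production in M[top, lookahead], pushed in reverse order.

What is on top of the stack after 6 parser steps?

end

step 1: stack=$ S  input=else else end end $  — expand S ::= A end
step 2: stack=$ end A  input=else else end end $  — expand A ::= C else else end
step 3: stack=$ end end else else C  input=else else end end $  — expand C ::= ε
step 4: stack=$ end end else else  input=else else end end $  — match else
step 5: stack=$ end end else  input=else end end $  — match else
step 6: stack=$ end end  input=end end $  — match end
Stack after step 6: $ end (top = end).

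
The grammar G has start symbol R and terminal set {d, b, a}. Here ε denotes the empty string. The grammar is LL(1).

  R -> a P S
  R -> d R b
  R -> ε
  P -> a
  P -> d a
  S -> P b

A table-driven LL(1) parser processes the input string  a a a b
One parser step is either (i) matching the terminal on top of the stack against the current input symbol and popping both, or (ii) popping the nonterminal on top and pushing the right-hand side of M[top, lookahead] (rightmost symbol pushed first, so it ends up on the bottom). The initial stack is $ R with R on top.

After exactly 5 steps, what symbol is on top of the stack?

step 1: stack=$ R  input=a a a b $  — expand R -> a P S
step 2: stack=$ S P a  input=a a a b $  — match a
step 3: stack=$ S P  input=a a b $  — expand P -> a
step 4: stack=$ S a  input=a a b $  — match a
step 5: stack=$ S  input=a b $  — expand S -> P b
Stack after step 5: $ b P (top = P).

P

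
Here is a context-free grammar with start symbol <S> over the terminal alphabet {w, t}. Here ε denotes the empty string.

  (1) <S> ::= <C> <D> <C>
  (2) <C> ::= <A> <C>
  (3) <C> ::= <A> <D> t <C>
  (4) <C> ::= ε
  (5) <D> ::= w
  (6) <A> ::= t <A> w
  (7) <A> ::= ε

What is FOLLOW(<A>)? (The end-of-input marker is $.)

{$, t, w}

FIRST(<D>): from <D>::=w we get {w}. So FIRST(<D>) = {w}.
FIRST(<A>): from <A>::=t <A> w we get {t}; from <A>::=ε we get {ε}. So FIRST(<A>) = {ε, t}.
FIRST(<C>): from <C>::=<A> <C> we get {ε, t, w}; from <C>::=<A> <D> t <C> we get {t, w}; from <C>::=ε we get {ε}. So FIRST(<C>) = {ε, t, w}.
FIRST(<S>): from <S>::=<C> <D> <C> we get {t, w}. So FIRST(<S>) = {t, w}.
FOLLOW(<S>) includes $ since <S> is the start symbol.
FOLLOW(<S>): <S> appears on no right-hand side. Thus FOLLOW(<S>) = {$}.
FOLLOW(<C>): in <S>::=<C> <D> <C> (occurrence 1), <C> is followed by <D> <C> with FIRST {w}; in <S>::=<C> <D> <C> (occurrence 2), the suffix after <C> is empty, so FOLLOW(<C>) ⊇ FOLLOW(<S>) = {$}; in <C>::=<A> <C>, the suffix after <C> is empty (adds nothing new); in <C>::=<A> <D> t <C>, the suffix after <C> is empty (adds nothing new). Thus FOLLOW(<C>) = {$, w}.
FOLLOW(<D>): in <S>::=<C> <D> <C>, <D> is followed by <C> with FIRST {ε, t, w}; in <S>::=<C> <D> <C>, the suffix after <D> is nullable, so FOLLOW(<D>) ⊇ FOLLOW(<S>) = {$}; in <C>::=<A> <D> t <C>, <D> is followed by t <C> with FIRST {t}. Thus FOLLOW(<D>) = {$, t, w}.
FOLLOW(<A>): in <C>::=<A> <C>, <A> is followed by <C> with FIRST {ε, t, w}; in <C>::=<A> <C>, the suffix after <A> is nullable, so FOLLOW(<A>) ⊇ FOLLOW(<C>) = {$, w}; in <C>::=<A> <D> t <C>, <A> is followed by <D> t <C> with FIRST {w}; in <A>::=t <A> w, <A> is followed by w with FIRST {w}. Thus FOLLOW(<A>) = {$, t, w}.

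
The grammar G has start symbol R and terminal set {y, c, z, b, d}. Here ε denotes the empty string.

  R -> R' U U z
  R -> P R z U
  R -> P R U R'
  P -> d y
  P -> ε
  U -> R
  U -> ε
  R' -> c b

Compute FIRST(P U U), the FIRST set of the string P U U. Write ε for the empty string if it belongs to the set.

FIRST(P): from P->d y we get {d}; from P->ε we get {ε}. So FIRST(P) = {ε, d}.
FIRST(R'): from R'->c b we get {c}. So FIRST(R') = {c}.
FIRST(R): from R->R' U U z we get {c}; from R->P R z U we get {c, d}; from R->P R U R' we get {c, d}. So FIRST(R) = {c, d}.
FIRST(U): from U->R we get {c, d}; from U->ε we get {ε}. So FIRST(U) = {ε, c, d}.
FIRST(P U U): take FIRST of each symbol in turn, carrying on past any symbol whose FIRST contains ε; result {ε, c, d}.

{ε, c, d}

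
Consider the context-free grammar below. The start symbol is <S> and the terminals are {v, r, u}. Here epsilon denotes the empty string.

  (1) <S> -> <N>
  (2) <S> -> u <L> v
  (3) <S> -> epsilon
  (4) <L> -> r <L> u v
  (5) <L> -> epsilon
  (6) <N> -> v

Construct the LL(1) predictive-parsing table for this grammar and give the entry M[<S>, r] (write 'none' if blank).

none

FIRST(<L>): from <L>->r <L> u v we get {r}; from <L>->epsilon we get {epsilon}. So FIRST(<L>) = {epsilon, r}.
FIRST(<N>): from <N>->v we get {v}. So FIRST(<N>) = {v}.
FIRST(<S>): from <S>-><N> we get {v}; from <S>->u <L> v we get {u}; from <S>->epsilon we get {epsilon}. So FIRST(<S>) = {epsilon, u, v}.
FOLLOW(<S>) includes $ since <S> is the start symbol.
FOLLOW(<S>): <S> appears on no right-hand side. Thus FOLLOW(<S>) = {$}.
For <S> -> <N>: FIRST(<N>) = {v}, so it goes in M[<S>, t] for t ∈ {v}.
For <S> -> u <L> v: FIRST(u <L> v) = {u}, so it goes in M[<S>, t] for t ∈ {u}.
For <S> -> epsilon: FIRST(epsilon) = {epsilon}, so it goes in M[<S>, t] for t ∈ {}; since epsilon ∈ FIRST, also for every t ∈ FOLLOW(<S>) = {$}.
None of these place a production in M[<S>, r].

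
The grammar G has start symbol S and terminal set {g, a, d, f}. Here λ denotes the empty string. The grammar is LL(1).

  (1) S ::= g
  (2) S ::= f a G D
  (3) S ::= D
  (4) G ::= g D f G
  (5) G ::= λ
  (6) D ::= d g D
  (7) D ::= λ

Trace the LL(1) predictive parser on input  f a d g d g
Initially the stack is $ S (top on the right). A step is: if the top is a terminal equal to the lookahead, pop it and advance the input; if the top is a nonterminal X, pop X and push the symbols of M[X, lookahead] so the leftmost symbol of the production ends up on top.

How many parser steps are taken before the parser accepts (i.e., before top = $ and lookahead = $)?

      Stack      Input          Action
   1  $ S        f a d g d g $  expand S ::= f a G D
   2  $ D G a f  f a d g d g $  match f
   3  $ D G a    a d g d g $    match a
   4  $ D G      d g d g $      expand G ::= λ
   5  $ D        d g d g $      expand D ::= d g D
   6  $ D g d    d g d g $      match d
   7  $ D g      g d g $        match g
   8  $ D        d g $          expand D ::= d g D
   9  $ D g d    d g $          match d
  10  $ D g      g $            match g
  11  $ D        $              expand D ::= λ
Accept reached after 11 steps.

11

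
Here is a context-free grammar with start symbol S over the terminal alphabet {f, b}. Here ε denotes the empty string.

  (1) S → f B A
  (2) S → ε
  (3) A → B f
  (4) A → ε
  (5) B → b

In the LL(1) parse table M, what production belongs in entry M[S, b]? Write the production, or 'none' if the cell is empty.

FIRST(S) = {ε, f}
FIRST(B) = {b}
FIRST(A) = {ε, b}  (via B f)
FOLLOW(S) includes $ since S is the start symbol.
FOLLOW(S): S appears on no right-hand side. Thus FOLLOW(S) = {$}.
For S → f B A: FIRST(f B A) = {f}, so it goes in M[S, t] for t ∈ {f}.
For S → ε: FIRST(ε) = {ε}, so it goes in M[S, t] for t ∈ {}; since ε ∈ FIRST, also for every t ∈ FOLLOW(S) = {$}.
None of these place a production in M[S, b].

none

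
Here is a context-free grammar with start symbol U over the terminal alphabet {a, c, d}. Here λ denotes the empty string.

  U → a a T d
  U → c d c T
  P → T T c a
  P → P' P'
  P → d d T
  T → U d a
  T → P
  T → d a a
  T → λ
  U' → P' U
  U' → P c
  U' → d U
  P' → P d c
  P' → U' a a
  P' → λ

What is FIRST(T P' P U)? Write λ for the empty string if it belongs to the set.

FIRST(U): from U→a a T d we get {a}; from U→c d c T we get {c}. So FIRST(U) = {a, c}.
FIRST(P): from P→T T c a we get {a, c, d}; from P→P' P' we get {λ, a, c, d}; from P→d d T we get {d}. So FIRST(P) = {λ, a, c, d}.
FIRST(T): from T→U d a we get {a, c}; from T→P we get {λ, a, c, d}; from T→d a a we get {d}; from T→λ we get {λ}. So FIRST(T) = {λ, a, c, d}.
FIRST(U'): from U'→P' U we get {a, c, d}; from U'→P c we get {a, c, d}; from U'→d U we get {d}. So FIRST(U') = {a, c, d}.
FIRST(P'): from P'→P d c we get {a, c, d}; from P'→U' a a we get {a, c, d}; from P'→λ we get {λ}. So FIRST(P') = {λ, a, c, d}.
FIRST(T P' P U): take FIRST of each symbol in turn, carrying on past any symbol whose FIRST contains λ; result {a, c, d}.

{a, c, d}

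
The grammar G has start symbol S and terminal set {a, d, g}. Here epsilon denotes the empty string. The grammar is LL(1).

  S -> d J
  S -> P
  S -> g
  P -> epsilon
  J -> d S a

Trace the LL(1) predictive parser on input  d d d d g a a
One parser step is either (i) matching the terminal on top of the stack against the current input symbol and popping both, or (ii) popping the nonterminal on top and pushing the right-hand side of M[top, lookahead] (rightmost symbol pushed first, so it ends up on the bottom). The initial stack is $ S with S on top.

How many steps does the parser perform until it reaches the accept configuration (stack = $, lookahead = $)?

12

      Stack      Input            Action
   1  $ S        d d d d g a a $  expand S -> d J
   2  $ J d      d d d d g a a $  match d
   3  $ J        d d d g a a $    expand J -> d S a
   4  $ a S d    d d d g a a $    match d
   5  $ a S      d d g a a $      expand S -> d J
   6  $ a J d    d d g a a $      match d
   7  $ a J      d g a a $        expand J -> d S a
   8  $ a a S d  d g a a $        match d
   9  $ a a S    g a a $          expand S -> g
  10  $ a a g    g a a $          match g
  11  $ a a      a a $            match a
  12  $ a        a $              match a
Accept reached after 12 steps.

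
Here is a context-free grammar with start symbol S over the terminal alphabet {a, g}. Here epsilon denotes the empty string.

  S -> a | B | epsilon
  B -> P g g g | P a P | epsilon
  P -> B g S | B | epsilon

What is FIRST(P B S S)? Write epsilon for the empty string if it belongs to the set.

{epsilon, a, g}

FIRST(S): from S->a we get {a}; from S->B we get {epsilon, a, g}; from S->epsilon we get {epsilon}. So FIRST(S) = {epsilon, a, g}.
FIRST(B): from B->P g g g we get {a, g}; from B->P a P we get {a, g}; from B->epsilon we get {epsilon}. So FIRST(B) = {epsilon, a, g}.
FIRST(P): from P->B g S we get {a, g}; from P->B we get {epsilon, a, g}; from P->epsilon we get {epsilon}. So FIRST(P) = {epsilon, a, g}.
FIRST(P B S S): take FIRST of each symbol in turn, carrying on past any symbol whose FIRST contains epsilon; result {epsilon, a, g}.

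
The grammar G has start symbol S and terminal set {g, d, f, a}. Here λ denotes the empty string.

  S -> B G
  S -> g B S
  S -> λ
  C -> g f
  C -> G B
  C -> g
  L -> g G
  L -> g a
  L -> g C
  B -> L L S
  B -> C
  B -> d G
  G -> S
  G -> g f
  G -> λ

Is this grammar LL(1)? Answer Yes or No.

FIRST(S) = {λ, d, g}
FIRST(C) = {d, g}
FIRST(L) = {g}
FIRST(B) = {d, g}
FIRST(G) = {λ, d, g}
FOLLOW(S) = {$, d, g}
FOLLOW(C) = {$, d, g}
FOLLOW(L) = {$, d, g}
FOLLOW(B) = {$, d, g}
FOLLOW(G) = {$, d, g}
Cell M[B, d] receives both B -> C and B -> d G — the grammar is not LL(1).

No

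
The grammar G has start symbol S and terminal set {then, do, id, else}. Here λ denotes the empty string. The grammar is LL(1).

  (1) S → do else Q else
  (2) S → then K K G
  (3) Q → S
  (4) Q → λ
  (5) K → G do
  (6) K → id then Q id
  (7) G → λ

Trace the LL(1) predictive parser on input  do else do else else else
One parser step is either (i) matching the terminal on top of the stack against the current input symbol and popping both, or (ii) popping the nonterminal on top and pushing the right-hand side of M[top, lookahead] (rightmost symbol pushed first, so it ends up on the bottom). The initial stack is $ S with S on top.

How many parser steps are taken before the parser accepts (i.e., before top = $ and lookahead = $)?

10

      Stack                  Input                        Action
   1  $ S                    do else do else else else $  expand S → do else Q else
   2  $ else Q else do       do else do else else else $  match do
   3  $ else Q else          else do else else else $     match else
   4  $ else Q               do else else else $          expand Q → S
   5  $ else S               do else else else $          expand S → do else Q else
   6  $ else else Q else do  do else else else $          match do
   7  $ else else Q else     else else else $             match else
   8  $ else else Q          else else $                  expand Q → λ
   9  $ else else            else else $                  match else
  10  $ else                 else $                       match else
Accept reached after 10 steps.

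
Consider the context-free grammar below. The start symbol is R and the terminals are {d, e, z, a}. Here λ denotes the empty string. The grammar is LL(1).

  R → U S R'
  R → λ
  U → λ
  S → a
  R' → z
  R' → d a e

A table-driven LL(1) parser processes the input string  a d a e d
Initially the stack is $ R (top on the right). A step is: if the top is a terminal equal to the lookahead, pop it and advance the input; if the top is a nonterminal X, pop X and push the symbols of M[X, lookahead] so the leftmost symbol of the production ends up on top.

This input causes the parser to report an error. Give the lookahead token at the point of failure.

d

step 1: stack=$ R  input=a d a e d $  — expand R → U S R'
step 2: stack=$ R' S U  input=a d a e d $  — expand U → λ
step 3: stack=$ R' S  input=a d a e d $  — expand S → a
step 4: stack=$ R' a  input=a d a e d $  — match a
step 5: stack=$ R'  input=d a e d $  — expand R' → d a e
step 6: stack=$ e a d  input=d a e d $  — match d
step 7: stack=$ e a  input=a e d $  — match a
step 8: stack=$ e  input=e d $  — match e
step 9: stack=$  input=d $  — error: stack empty but input remains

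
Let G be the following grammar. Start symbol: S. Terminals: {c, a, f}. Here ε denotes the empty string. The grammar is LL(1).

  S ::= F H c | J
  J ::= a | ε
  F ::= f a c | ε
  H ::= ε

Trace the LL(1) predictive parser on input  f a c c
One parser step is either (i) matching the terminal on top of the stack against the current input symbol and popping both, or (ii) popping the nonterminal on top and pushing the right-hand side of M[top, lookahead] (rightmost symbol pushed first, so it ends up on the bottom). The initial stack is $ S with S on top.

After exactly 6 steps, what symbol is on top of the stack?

     Stack        Input      Action
  1  $ S          f a c c $  expand S ::= F H c
  2  $ c H F      f a c c $  expand F ::= f a c
  3  $ c H c a f  f a c c $  match f
  4  $ c H c a    a c c $    match a
  5  $ c H c      c c $      match c
  6  $ c H        c $        expand H ::= ε
Stack after step 6: $ c (top = c).

c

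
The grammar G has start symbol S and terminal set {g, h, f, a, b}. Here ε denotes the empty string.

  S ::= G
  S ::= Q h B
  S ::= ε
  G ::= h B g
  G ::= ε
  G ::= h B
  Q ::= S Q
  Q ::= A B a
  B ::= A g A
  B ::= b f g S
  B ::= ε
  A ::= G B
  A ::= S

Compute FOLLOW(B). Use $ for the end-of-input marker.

{$, a, b, g, h}

FIRST(G) = {ε, h}
FIRST(S) = {ε, a, b, g, h}  (via G, Q h B)
FIRST(Q) = {a, b, g, h}  (via S Q, A B a)
FIRST(B) = {ε, a, b, g, h}  (via A g A)
FIRST(A) = {ε, a, b, g, h}  (via G B, S)
FOLLOW(S) includes $ since S is the start symbol.
FOLLOW(Q): in S::=Q h B, Q is followed by h B with FIRST {h}; in Q::=S Q, the suffix after Q is empty (adds nothing new). Thus FOLLOW(Q) = {h}.
FOLLOW(S): in Q::=S Q, S is followed by Q with FIRST {a, b, g, h}; in B::=b f g S, the suffix after S is empty, so FOLLOW(S) ⊇ FOLLOW(B) = {$, a, b, g, h}; in A::=S, the suffix after S is empty, so FOLLOW(S) ⊇ FOLLOW(A) = {$, a, b, g, h}. Thus FOLLOW(S) = {$, a, b, g, h}.
FOLLOW(G): in S::=G, the suffix after G is empty, so FOLLOW(G) ⊇ FOLLOW(S) = {$, a, b, g, h}; in A::=G B, G is followed by B with FIRST {ε, a, b, g, h}; in A::=G B, the suffix after G is nullable, so FOLLOW(G) ⊇ FOLLOW(A) = {$, a, b, g, h}. Thus FOLLOW(G) = {$, a, b, g, h}.
FOLLOW(B): in S::=Q h B, the suffix after B is empty, so FOLLOW(B) ⊇ FOLLOW(S) = {$, a, b, g, h}; in G::=h B g, B is followed by g with FIRST {g}; in G::=h B, the suffix after B is empty, so FOLLOW(B) ⊇ FOLLOW(G) = {$, a, b, g, h}; in Q::=A B a, B is followed by a with FIRST {a}; in A::=G B, the suffix after B is empty, so FOLLOW(B) ⊇ FOLLOW(A) = {$, a, b, g, h}. Thus FOLLOW(B) = {$, a, b, g, h}.
FOLLOW(A): in Q::=A B a, A is followed by B a with FIRST {a, b, g, h}; in B::=A g A (occurrence 1), A is followed by g A with FIRST {g}; in B::=A g A (occurrence 2), the suffix after A is empty, so FOLLOW(A) ⊇ FOLLOW(B) = {$, a, b, g, h}. Thus FOLLOW(A) = {$, a, b, g, h}.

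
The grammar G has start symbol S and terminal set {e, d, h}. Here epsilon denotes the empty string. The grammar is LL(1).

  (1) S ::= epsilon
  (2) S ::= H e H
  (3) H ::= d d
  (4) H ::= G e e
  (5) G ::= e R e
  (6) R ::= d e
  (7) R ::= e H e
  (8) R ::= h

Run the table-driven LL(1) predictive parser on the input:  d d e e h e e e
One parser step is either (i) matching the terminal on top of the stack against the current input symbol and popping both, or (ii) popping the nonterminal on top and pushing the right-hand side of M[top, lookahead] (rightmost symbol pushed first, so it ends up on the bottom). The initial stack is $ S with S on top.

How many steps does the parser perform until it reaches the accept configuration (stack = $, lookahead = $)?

step 1: stack=$ S  input=d d e e h e e e $  — expand S ::= H e H
step 2: stack=$ H e H  input=d d e e h e e e $  — expand H ::= d d
step 3: stack=$ H e d d  input=d d e e h e e e $  — match d
step 4: stack=$ H e d  input=d e e h e e e $  — match d
step 5: stack=$ H e  input=e e h e e e $  — match e
step 6: stack=$ H  input=e h e e e $  — expand H ::= G e e
step 7: stack=$ e e G  input=e h e e e $  — expand G ::= e R e
step 8: stack=$ e e e R e  input=e h e e e $  — match e
step 9: stack=$ e e e R  input=h e e e $  — expand R ::= h
step 10: stack=$ e e e h  input=h e e e $  — match h
step 11: stack=$ e e e  input=e e e $  — match e
step 12: stack=$ e e  input=e e $  — match e
step 13: stack=$ e  input=e $  — match e
Accept reached after 13 steps.

13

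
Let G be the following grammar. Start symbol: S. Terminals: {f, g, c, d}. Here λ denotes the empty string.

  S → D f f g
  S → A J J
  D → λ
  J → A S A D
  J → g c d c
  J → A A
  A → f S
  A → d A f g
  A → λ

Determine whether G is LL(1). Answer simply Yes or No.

No

FIRST(S) = {λ, d, f, g}
FIRST(D) = {λ}
FIRST(J) = {λ, d, f, g}
FIRST(A) = {λ, d, f}
FOLLOW(S) = {$, d, f, g}
FOLLOW(D) = {$, d, f, g}
FOLLOW(J) = {$, d, f, g}
FOLLOW(A) = {$, d, f, g}
Cell M[A, d] receives both A → d A f g and A → λ — the grammar is not LL(1).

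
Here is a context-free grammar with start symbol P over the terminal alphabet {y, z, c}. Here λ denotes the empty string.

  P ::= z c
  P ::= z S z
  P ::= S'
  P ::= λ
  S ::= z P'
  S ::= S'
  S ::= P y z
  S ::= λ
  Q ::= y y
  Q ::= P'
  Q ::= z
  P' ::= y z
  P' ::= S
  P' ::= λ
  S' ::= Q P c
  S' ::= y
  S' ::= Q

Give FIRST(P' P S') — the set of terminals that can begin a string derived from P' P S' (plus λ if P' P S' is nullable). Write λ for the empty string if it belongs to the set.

{λ, c, y, z}

FIRST(P): from P::=z c we get {z}; from P::=z S z we get {z}; from P::=S' we get {λ, c, y, z}; from P::=λ we get {λ}. So FIRST(P) = {λ, c, y, z}.
FIRST(S): from S::=z P' we get {z}; from S::=S' we get {λ, c, y, z}; from S::=P y z we get {c, y, z}; from S::=λ we get {λ}. So FIRST(S) = {λ, c, y, z}.
FIRST(P'): from P'::=y z we get {y}; from P'::=S we get {λ, c, y, z}; from P'::=λ we get {λ}. So FIRST(P') = {λ, c, y, z}.
FIRST(Q): from Q::=y y we get {y}; from Q::=P' we get {λ, c, y, z}; from Q::=z we get {z}. So FIRST(Q) = {λ, c, y, z}.
FIRST(S'): from S'::=Q P c we get {c, y, z}; from S'::=y we get {y}; from S'::=Q we get {λ, c, y, z}. So FIRST(S') = {λ, c, y, z}.
FIRST(P' P S'): take FIRST of each symbol in turn, carrying on past any symbol whose FIRST contains λ; result {λ, c, y, z}.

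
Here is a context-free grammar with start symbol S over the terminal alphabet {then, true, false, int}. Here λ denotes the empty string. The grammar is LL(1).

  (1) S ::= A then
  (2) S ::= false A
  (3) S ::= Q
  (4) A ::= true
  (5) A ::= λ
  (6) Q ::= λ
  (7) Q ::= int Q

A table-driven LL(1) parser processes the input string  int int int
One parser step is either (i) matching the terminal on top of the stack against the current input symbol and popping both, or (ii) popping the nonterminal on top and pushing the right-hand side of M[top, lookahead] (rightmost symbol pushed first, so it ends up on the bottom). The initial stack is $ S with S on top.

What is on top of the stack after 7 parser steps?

Q

step 1: stack=$ S  input=int int int $  — expand S ::= Q
step 2: stack=$ Q  input=int int int $  — expand Q ::= int Q
step 3: stack=$ Q int  input=int int int $  — match int
step 4: stack=$ Q  input=int int $  — expand Q ::= int Q
step 5: stack=$ Q int  input=int int $  — match int
step 6: stack=$ Q  input=int $  — expand Q ::= int Q
step 7: stack=$ Q int  input=int $  — match int
Stack after step 7: $ Q (top = Q).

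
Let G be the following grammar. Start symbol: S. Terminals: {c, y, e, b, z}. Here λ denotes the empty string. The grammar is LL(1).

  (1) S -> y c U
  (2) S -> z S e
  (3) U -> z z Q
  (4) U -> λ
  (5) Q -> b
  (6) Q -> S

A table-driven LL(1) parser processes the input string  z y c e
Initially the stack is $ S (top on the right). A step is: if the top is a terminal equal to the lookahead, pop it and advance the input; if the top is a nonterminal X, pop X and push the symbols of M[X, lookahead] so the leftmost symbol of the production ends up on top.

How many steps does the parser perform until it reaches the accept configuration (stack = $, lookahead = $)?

step 1: stack=$ S  input=z y c e $  — expand S -> z S e
step 2: stack=$ e S z  input=z y c e $  — match z
step 3: stack=$ e S  input=y c e $  — expand S -> y c U
step 4: stack=$ e U c y  input=y c e $  — match y
step 5: stack=$ e U c  input=c e $  — match c
step 6: stack=$ e U  input=e $  — expand U -> λ
step 7: stack=$ e  input=e $  — match e
Accept reached after 7 steps.

7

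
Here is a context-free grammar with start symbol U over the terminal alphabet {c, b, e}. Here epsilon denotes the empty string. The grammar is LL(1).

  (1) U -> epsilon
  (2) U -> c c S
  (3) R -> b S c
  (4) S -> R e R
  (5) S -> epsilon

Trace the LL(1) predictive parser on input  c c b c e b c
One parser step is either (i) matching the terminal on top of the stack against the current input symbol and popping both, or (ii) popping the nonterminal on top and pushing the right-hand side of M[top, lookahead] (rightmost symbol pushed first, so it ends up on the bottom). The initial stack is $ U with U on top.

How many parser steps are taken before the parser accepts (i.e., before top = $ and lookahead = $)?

13

      Stack        Input            Action
   1  $ U          c c b c e b c $  expand U -> c c S
   2  $ S c c      c c b c e b c $  match c
   3  $ S c        c b c e b c $    match c
   4  $ S          b c e b c $      expand S -> R e R
   5  $ R e R      b c e b c $      expand R -> b S c
   6  $ R e c S b  b c e b c $      match b
   7  $ R e c S    c e b c $        expand S -> epsilon
   8  $ R e c      c e b c $        match c
   9  $ R e        e b c $          match e
  10  $ R          b c $            expand R -> b S c
  11  $ c S b      b c $            match b
  12  $ c S        c $              expand S -> epsilon
  13  $ c          c $              match c
Accept reached after 13 steps.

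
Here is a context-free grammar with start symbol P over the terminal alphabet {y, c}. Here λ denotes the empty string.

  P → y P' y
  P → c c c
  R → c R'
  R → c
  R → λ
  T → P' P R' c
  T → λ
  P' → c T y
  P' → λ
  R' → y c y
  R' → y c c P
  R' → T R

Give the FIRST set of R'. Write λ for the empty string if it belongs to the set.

{λ, c, y}

FIRST(P) = {c, y}
FIRST(R) = {λ, c}
FIRST(P') = {λ, c}
FIRST(T) = {λ, c, y}  (via P' P R' c)
FIRST(R') = {λ, c, y}  (via T R)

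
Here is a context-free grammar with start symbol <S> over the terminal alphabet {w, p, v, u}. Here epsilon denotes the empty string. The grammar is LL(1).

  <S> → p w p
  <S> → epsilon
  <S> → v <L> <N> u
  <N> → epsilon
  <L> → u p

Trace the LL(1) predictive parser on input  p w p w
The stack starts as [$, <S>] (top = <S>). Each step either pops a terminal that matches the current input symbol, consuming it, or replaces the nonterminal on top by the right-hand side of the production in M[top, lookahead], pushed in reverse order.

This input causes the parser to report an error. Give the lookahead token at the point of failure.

step 1: stack=$ <S>  input=p w p w $  — expand <S> → p w p
step 2: stack=$ p w p  input=p w p w $  — match p
step 3: stack=$ p w  input=w p w $  — match w
step 4: stack=$ p  input=p w $  — match p
step 5: stack=$  input=w $  — error: stack empty but input remains

w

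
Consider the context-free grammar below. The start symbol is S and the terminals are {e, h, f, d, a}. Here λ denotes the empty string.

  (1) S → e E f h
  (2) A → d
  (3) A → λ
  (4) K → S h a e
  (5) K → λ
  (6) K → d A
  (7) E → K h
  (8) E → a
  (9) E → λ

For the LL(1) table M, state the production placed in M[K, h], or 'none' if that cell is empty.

K → λ

FIRST(S): from S→e E f h we get {e}. So FIRST(S) = {e}.
FIRST(A): from A→d we get {d}; from A→λ we get {λ}. So FIRST(A) = {λ, d}.
FIRST(K): from K→S h a e we get {e}; from K→λ we get {λ}; from K→d A we get {d}. So FIRST(K) = {λ, d, e}.
FIRST(E): from E→K h we get {d, e, h}; from E→a we get {a}; from E→λ we get {λ}. So FIRST(E) = {λ, a, d, e, h}.
FOLLOW(S) includes $ since S is the start symbol.
FOLLOW(K): in E→K h, K is followed by h with FIRST {h}. Thus FOLLOW(K) = {h}.
For K → S h a e: FIRST(S h a e) = {e}, so it goes in M[K, t] for t ∈ {e}.
For K → λ: FIRST(λ) = {λ}, so it goes in M[K, t] for t ∈ {}; since λ ∈ FIRST, also for every t ∈ FOLLOW(K) = {h}.
For K → d A: FIRST(d A) = {d}, so it goes in M[K, t] for t ∈ {d}.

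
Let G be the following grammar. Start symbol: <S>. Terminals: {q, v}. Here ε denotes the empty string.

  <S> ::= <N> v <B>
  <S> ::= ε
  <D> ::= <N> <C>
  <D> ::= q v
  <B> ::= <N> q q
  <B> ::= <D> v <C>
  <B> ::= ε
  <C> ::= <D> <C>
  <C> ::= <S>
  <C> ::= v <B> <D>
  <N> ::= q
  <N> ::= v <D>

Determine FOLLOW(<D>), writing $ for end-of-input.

{$, q, v}

FIRST(<N>) = {q, v}
FIRST(<S>) = {ε, q, v}  (via <N> v <B>)
FIRST(<D>) = {q, v}  (via <N> <C>)
FIRST(<B>) = {ε, q, v}  (via <N> q q, <D> v <C>)
FIRST(<C>) = {ε, q, v}  (via <D> <C>, <S>)
FOLLOW(<S>) includes $ since <S> is the start symbol.
FOLLOW(<S>): in <C>::=<S>, the suffix after <S> is empty, so FOLLOW(<S>) ⊇ FOLLOW(<C>) = {$, q, v}. Thus FOLLOW(<S>) = {$, q, v}.
FOLLOW(<B>): in <S>::=<N> v <B>, the suffix after <B> is empty, so FOLLOW(<B>) ⊇ FOLLOW(<S>) = {$, q, v}; in <C>::=v <B> <D>, <B> is followed by <D> with FIRST {q, v}. Thus FOLLOW(<B>) = {$, q, v}.
FOLLOW(<D>): in <B>::=<D> v <C>, <D> is followed by v <C> with FIRST {v}; in <C>::=<D> <C>, <D> is followed by <C> with FIRST {ε, q, v}; in <C>::=<D> <C>, the suffix after <D> is nullable, so FOLLOW(<D>) ⊇ FOLLOW(<C>) = {$, q, v}; in <C>::=v <B> <D>, the suffix after <D> is empty, so FOLLOW(<D>) ⊇ FOLLOW(<C>) = {$, q, v}; in <N>::=v <D>, the suffix after <D> is empty, so FOLLOW(<D>) ⊇ FOLLOW(<N>) = {$, q, v}. Thus FOLLOW(<D>) = {$, q, v}.
FOLLOW(<C>): in <D>::=<N> <C>, the suffix after <C> is empty, so FOLLOW(<C>) ⊇ FOLLOW(<D>) = {$, q, v}; in <B>::=<D> v <C>, the suffix after <C> is empty, so FOLLOW(<C>) ⊇ FOLLOW(<B>) = {$, q, v}; in <C>::=<D> <C>, the suffix after <C> is empty (adds nothing new). Thus FOLLOW(<C>) = {$, q, v}.
FOLLOW(<N>): in <S>::=<N> v <B>, <N> is followed by v <B> with FIRST {v}; in <D>::=<N> <C>, <N> is followed by <C> with FIRST {ε, q, v}; in <D>::=<N> <C>, the suffix after <N> is nullable, so FOLLOW(<N>) ⊇ FOLLOW(<D>) = {$, q, v}; in <B>::=<N> q q, <N> is followed by q q with FIRST {q}. Thus FOLLOW(<N>) = {$, q, v}.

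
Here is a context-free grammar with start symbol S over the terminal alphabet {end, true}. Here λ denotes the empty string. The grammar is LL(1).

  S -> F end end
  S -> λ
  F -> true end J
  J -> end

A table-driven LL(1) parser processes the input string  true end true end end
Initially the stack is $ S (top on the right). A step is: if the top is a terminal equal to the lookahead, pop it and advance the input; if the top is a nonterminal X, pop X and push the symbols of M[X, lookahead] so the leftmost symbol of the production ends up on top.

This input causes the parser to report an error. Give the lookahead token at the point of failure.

     Stack                 Input                    Action
  1  $ S                   true end true end end $  expand S -> F end end
  2  $ end end F           true end true end end $  expand F -> true end J
  3  $ end end J end true  true end true end end $  match true
  4  $ end end J end       end true end end $       match end
  5  $ end end J           true end end $           error: M[J, true] is empty

true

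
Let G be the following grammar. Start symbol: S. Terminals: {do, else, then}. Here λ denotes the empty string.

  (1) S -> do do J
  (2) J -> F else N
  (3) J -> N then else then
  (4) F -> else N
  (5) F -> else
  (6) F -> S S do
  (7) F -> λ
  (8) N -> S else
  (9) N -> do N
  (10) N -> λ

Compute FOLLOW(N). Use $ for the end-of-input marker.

{$, do, else, then}

FIRST(S) = {do}
FIRST(F) = {λ, do, else}  (via S S do)
FIRST(N) = {λ, do}  (via S else)
FIRST(J) = {do, else, then}  (via F else N, N then else then)
FOLLOW(S) includes $ since S is the start symbol.
FOLLOW(S): in F->S S do (occurrence 1), S is followed by S do with FIRST {do}; in F->S S do (occurrence 2), S is followed by do with FIRST {do}; in N->S else, S is followed by else with FIRST {else}. Thus FOLLOW(S) = {$, do, else}.
FOLLOW(J): in S->do do J, the suffix after J is empty, so FOLLOW(J) ⊇ FOLLOW(S) = {$, do, else}. Thus FOLLOW(J) = {$, do, else}.
FOLLOW(F): in J->F else N, F is followed by else N with FIRST {else}. Thus FOLLOW(F) = {else}.
FOLLOW(N): in J->F else N, the suffix after N is empty, so FOLLOW(N) ⊇ FOLLOW(J) = {$, do, else}; in J->N then else then, N is followed by then else then with FIRST {then}; in F->else N, the suffix after N is empty, so FOLLOW(N) ⊇ FOLLOW(F) = {else}; in N->do N, the suffix after N is empty (adds nothing new). Thus FOLLOW(N) = {$, do, else, then}.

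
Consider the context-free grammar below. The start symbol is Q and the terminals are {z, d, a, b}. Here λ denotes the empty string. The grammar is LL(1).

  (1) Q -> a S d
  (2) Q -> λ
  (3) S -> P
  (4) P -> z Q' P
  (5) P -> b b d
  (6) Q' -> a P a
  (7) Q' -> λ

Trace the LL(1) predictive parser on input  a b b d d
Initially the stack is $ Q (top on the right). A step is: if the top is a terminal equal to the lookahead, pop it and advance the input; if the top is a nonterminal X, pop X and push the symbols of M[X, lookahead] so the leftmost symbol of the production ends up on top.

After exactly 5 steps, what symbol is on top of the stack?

b

     Stack      Input        Action
  1  $ Q        a b b d d $  expand Q -> a S d
  2  $ d S a    a b b d d $  match a
  3  $ d S      b b d d $    expand S -> P
  4  $ d P      b b d d $    expand P -> b b d
  5  $ d d b b  b b d d $    match b
Stack after step 5: $ d d b (top = b).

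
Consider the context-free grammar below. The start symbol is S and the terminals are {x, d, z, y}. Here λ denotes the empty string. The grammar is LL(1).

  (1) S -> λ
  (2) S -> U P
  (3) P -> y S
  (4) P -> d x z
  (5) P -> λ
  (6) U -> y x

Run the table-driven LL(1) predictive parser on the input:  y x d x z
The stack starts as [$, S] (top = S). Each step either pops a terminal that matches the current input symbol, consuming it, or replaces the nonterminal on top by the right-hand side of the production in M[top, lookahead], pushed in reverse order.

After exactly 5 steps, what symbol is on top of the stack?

d

step 1: stack=$ S  input=y x d x z $  — expand S -> U P
step 2: stack=$ P U  input=y x d x z $  — expand U -> y x
step 3: stack=$ P x y  input=y x d x z $  — match y
step 4: stack=$ P x  input=x d x z $  — match x
step 5: stack=$ P  input=d x z $  — expand P -> d x z
Stack after step 5: $ z x d (top = d).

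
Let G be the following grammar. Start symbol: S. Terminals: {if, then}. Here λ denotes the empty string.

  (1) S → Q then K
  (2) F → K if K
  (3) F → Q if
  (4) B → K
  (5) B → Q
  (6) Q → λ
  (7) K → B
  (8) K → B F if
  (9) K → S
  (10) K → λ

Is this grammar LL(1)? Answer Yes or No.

No

FIRST(S) = {then}
FIRST(F) = {if, then}
FIRST(B) = {λ, if, then}
FIRST(Q) = {λ}
FIRST(K) = {λ, if, then}
FOLLOW(S) = {$, if, then}
FOLLOW(F) = {if}
FOLLOW(B) = {$, if, then}
FOLLOW(Q) = {$, if, then}
FOLLOW(K) = {$, if, then}
Cell M[B, $] receives both B → K and B → Q — the grammar is not LL(1).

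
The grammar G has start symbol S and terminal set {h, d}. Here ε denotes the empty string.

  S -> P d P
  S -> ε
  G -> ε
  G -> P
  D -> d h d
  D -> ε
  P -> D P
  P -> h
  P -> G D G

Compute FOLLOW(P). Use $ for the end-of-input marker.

FIRST(D) = {ε, d}
FIRST(S) = {ε, d, h}  (via P d P)
FIRST(G) = {ε, d, h}  (via P)
FIRST(P) = {ε, d, h}  (via D P, G D G)
FOLLOW(S) includes $ since S is the start symbol.
FOLLOW(S): S appears on no right-hand side. Thus FOLLOW(S) = {$}.
FOLLOW(G): in P->G D G (occurrence 1), G is followed by D G with FIRST {ε, d, h}; in P->G D G (occurrence 1), the suffix after G is nullable, so FOLLOW(G) ⊇ FOLLOW(P) = {$, d, h}; in P->G D G (occurrence 2), the suffix after G is empty, so FOLLOW(G) ⊇ FOLLOW(P) = {$, d, h}. Thus FOLLOW(G) = {$, d, h}.
FOLLOW(P): in S->P d P (occurrence 1), P is followed by d P with FIRST {d}; in S->P d P (occurrence 2), the suffix after P is empty, so FOLLOW(P) ⊇ FOLLOW(S) = {$}; in G->P, the suffix after P is empty, so FOLLOW(P) ⊇ FOLLOW(G) = {$, d, h}; in P->D P, the suffix after P is empty (adds nothing new). Thus FOLLOW(P) = {$, d, h}.
FOLLOW(D): in P->D P, D is followed by P with FIRST {ε, d, h}; in P->D P, the suffix after D is nullable, so FOLLOW(D) ⊇ FOLLOW(P) = {$, d, h}; in P->G D G, D is followed by G with FIRST {ε, d, h}; in P->G D G, the suffix after D is nullable, so FOLLOW(D) ⊇ FOLLOW(P) = {$, d, h}. Thus FOLLOW(D) = {$, d, h}.

{$, d, h}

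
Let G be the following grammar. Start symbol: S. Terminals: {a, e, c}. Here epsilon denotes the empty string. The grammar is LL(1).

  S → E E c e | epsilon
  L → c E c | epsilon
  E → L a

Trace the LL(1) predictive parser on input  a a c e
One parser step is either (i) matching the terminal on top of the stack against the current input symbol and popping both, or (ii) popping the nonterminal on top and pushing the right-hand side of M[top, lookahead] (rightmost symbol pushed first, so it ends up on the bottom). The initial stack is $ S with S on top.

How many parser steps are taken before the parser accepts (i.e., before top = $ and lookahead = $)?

step 1: stack=$ S  input=a a c e $  — expand S → E E c e
step 2: stack=$ e c E E  input=a a c e $  — expand E → L a
step 3: stack=$ e c E a L  input=a a c e $  — expand L → epsilon
step 4: stack=$ e c E a  input=a a c e $  — match a
step 5: stack=$ e c E  input=a c e $  — expand E → L a
step 6: stack=$ e c a L  input=a c e $  — expand L → epsilon
step 7: stack=$ e c a  input=a c e $  — match a
step 8: stack=$ e c  input=c e $  — match c
step 9: stack=$ e  input=e $  — match e
Accept reached after 9 steps.

9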